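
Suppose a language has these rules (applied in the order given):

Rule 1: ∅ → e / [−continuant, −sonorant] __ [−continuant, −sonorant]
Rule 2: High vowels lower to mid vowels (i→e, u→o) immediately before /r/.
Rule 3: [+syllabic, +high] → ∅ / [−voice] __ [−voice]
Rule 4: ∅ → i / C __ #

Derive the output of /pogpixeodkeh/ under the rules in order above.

pogepxeodekehi

Rule 1 (stop-cluster e-epenthesis): /g/ and /p/ form a stop–stop cluster, so [e] is inserted between them. /d/ and /k/ form a stop–stop cluster, so [e] is inserted between them. /pogpixeodkeh/ → pogepixeodekeh.
Rule 2 (pre-rhotic lowering): no segment meets the environment; /pogepixeodekeh/ is unchanged.
Rule 3 (high vowel syncope): /i/ is a high vowel flanked by voiceless consonants /p/ and /x/, so it deletes. /pogepixeodekeh/ → pogepxeodekeh.
Rule 4 (final i-epenthesis): the form ends in the consonant /h/, so [i] is inserted word-finally. /pogepxeodekeh/ → pogepxeodekehi.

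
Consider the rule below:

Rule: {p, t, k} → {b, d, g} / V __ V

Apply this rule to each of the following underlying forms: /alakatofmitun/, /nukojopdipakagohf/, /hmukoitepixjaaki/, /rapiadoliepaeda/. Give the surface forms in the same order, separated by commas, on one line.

alagadofmidun, nugojopdibagagohf, hmugoidebixjaagi, rabiadoliebaeda

/alakatofmitun/: /k/ is a voiceless stop between vowels /a/ and /a/, so it voices to [g]. /t/ is a voiceless stop between vowels /a/ and /o/, so it voices to [d]. /t/ is a voiceless stop between vowels /i/ and /u/, so it voices to [d]. → [alagadofmidun].
/nukojopdipakagohf/: /k/ is a voiceless stop between vowels /u/ and /o/, so it voices to [g]. /p/ is a voiceless stop between vowels /i/ and /a/, so it voices to [b]. /k/ is a voiceless stop between vowels /a/ and /a/, so it voices to [g]. → [nugojopdibagagohf].
/hmukoitepixjaaki/: /k/ is a voiceless stop between vowels /u/ and /o/, so it voices to [g]. /t/ is a voiceless stop between vowels /i/ and /e/, so it voices to [d]. /p/ is a voiceless stop between vowels /e/ and /i/, so it voices to [b]. /k/ is a voiceless stop between vowels /a/ and /i/, so it voices to [g]. → [hmugoidebixjaagi].
/rapiadoliepaeda/: /p/ is a voiceless stop between vowels /a/ and /i/, so it voices to [b]. /p/ is a voiceless stop between vowels /e/ and /a/, so it voices to [b]. → [rabiadoliebaeda].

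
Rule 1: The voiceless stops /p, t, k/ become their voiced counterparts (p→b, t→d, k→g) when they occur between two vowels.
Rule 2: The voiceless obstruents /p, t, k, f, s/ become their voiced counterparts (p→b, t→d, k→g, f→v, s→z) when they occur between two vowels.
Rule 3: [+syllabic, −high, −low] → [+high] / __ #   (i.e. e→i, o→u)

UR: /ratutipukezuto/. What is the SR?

radudibugezudu

Rule 1 (intervocalic voicing): /t/ is a voiceless stop between vowels /a/ and /u/, so it voices to [d]. /t/ is a voiceless stop between vowels /u/ and /i/, so it voices to [d]. /p/ is a voiceless stop between vowels /i/ and /u/, so it voices to [b]. /k/ is a voiceless stop between vowels /u/ and /e/, so it voices to [g]. /t/ is a voiceless stop between vowels /u/ and /o/, so it voices to [d]. /ratutipukezuto/ → radudibugezudo.
Rule 2 (intervocalic voicing): no segment meets the environment; /radudibugezudo/ is unchanged.
Rule 3 (final vowel raising): /o/ is a mid vowel in word-final position, so it raises to [u]. /radudibugezudo/ → radudibugezudu.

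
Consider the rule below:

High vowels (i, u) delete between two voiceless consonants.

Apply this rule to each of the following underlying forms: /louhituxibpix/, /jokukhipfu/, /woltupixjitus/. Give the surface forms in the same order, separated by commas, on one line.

/louhituxibpix/: /i/ is a high vowel flanked by voiceless consonants /h/ and /t/, so it deletes. /u/ is a high vowel flanked by voiceless consonants /t/ and /x/, so it deletes. /i/ is a high vowel flanked by voiceless consonants /p/ and /x/, so it deletes. → [louhtxibpx].
/jokukhipfu/: /u/ is a high vowel flanked by voiceless consonants /k/ and /k/, so it deletes. /i/ is a high vowel flanked by voiceless consonants /h/ and /p/, so it deletes. → [jokkhpfu].
/woltupixjitus/: /u/ is a high vowel flanked by voiceless consonants /t/ and /p/, so it deletes. /i/ is a high vowel flanked by voiceless consonants /p/ and /x/, so it deletes. /u/ is a high vowel flanked by voiceless consonants /t/ and /s/, so it deletes. → [woltpxjits].

louhtxibpx, jokkhpfu, woltpxjits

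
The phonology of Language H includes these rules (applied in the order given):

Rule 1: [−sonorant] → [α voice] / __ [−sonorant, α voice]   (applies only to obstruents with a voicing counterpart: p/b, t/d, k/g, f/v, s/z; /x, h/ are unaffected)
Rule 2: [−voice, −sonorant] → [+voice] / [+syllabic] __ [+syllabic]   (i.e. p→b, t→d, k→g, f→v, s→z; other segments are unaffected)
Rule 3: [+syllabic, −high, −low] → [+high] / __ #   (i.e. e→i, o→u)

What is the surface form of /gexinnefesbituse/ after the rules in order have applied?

gexinnevezbiduzi

Rule 1 (regressive voicing assimilation): /s/ precedes the voiced obstruent /b/, so it voices to [z] by assimilation. /gexinnefesbituse/ → gexinnefezbituse.
Rule 2 (intervocalic voicing): /f/ is a voiceless obstruent between vowels /e/ and /e/, so it voices to [v]. /t/ is a voiceless obstruent between vowels /i/ and /u/, so it voices to [d]. /s/ is a voiceless obstruent between vowels /u/ and /e/, so it voices to [z]. /gexinnefezbituse/ → gexinnevezbiduze.
Rule 3 (final vowel raising): /e/ is a mid vowel in word-final position, so it raises to [i]. /gexinnevezbiduze/ → gexinnevezbiduzi.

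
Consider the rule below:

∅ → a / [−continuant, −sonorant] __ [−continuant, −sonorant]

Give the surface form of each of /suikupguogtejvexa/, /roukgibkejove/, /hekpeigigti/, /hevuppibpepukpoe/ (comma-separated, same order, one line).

suikupaguogatejvexa, roukagibakejove, hekapeigigati, hevupapibapepukapoe

/suikupguogtejvexa/: /p/ and /g/ form a stop–stop cluster, so [a] is inserted between them. /g/ and /t/ form a stop–stop cluster, so [a] is inserted between them. → [suikupaguogatejvexa].
/roukgibkejove/: /k/ and /g/ form a stop–stop cluster, so [a] is inserted between them. /b/ and /k/ form a stop–stop cluster, so [a] is inserted between them. → [roukagibakejove].
/hekpeigigti/: /k/ and /p/ form a stop–stop cluster, so [a] is inserted between them. /g/ and /t/ form a stop–stop cluster, so [a] is inserted between them. → [hekapeigigati].
/hevuppibpepukpoe/: /p/ and /p/ form a stop–stop cluster, so [a] is inserted between them. /b/ and /p/ form a stop–stop cluster, so [a] is inserted between them. /k/ and /p/ form a stop–stop cluster, so [a] is inserted between them. → [hevupapibapepukapoe].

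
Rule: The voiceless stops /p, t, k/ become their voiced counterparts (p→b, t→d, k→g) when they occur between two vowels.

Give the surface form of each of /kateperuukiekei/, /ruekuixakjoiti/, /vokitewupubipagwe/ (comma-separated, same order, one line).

/kateperuukiekei/: /t/ is a voiceless stop between vowels /a/ and /e/, so it voices to [d]. /p/ is a voiceless stop between vowels /e/ and /e/, so it voices to [b]. /k/ is a voiceless stop between vowels /u/ and /i/, so it voices to [g]. /k/ is a voiceless stop between vowels /e/ and /e/, so it voices to [g]. → [kadeberuugiegei].
/ruekuixakjoiti/: /k/ is a voiceless stop between vowels /e/ and /u/, so it voices to [g]. /t/ is a voiceless stop between vowels /i/ and /i/, so it voices to [d]. → [rueguixakjoidi].
/vokitewupubipagwe/: /k/ is a voiceless stop between vowels /o/ and /i/, so it voices to [g]. /t/ is a voiceless stop between vowels /i/ and /e/, so it voices to [d]. /p/ is a voiceless stop between vowels /u/ and /u/, so it voices to [b]. /p/ is a voiceless stop between vowels /i/ and /a/, so it voices to [b]. → [vogidewububibagwe].

kadeberuugiegei, rueguixakjoidi, vogidewububibagwe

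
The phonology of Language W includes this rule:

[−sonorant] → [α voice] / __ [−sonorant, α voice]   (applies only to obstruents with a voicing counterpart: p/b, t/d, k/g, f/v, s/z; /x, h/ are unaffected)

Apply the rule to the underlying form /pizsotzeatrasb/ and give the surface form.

/z/ precedes the voiceless obstruent /s/, so it devoices to [s] by assimilation.
/t/ precedes the voiced obstruent /z/, so it voices to [d] by assimilation.
/s/ precedes the voiced obstruent /b/, so it voices to [z] by assimilation.
The other instances of /p/, /s/, /z/, /t/, /b/ do not occur in the required environment and remain unchanged.
Surface form: [pissodzeatrazb].

pissodzeatrazb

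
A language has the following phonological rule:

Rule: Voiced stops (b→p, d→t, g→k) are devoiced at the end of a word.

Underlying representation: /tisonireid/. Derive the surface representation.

tisonireit

/d/ is a voiced stop in word-final position, so it devoices to [t].
Surface form: [tisonireit].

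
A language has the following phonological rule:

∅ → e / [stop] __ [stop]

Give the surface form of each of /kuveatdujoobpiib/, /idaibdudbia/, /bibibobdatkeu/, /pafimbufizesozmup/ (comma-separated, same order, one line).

kuveatedujoobepiib, idaibedudebia, bibibobedatekeu, pafimbufizesozmup

/kuveatdujoobpiib/: /t/ and /d/ form a stop–stop cluster, so [e] is inserted between them. /b/ and /p/ form a stop–stop cluster, so [e] is inserted between them. → [kuveatedujoobepiib].
/idaibdudbia/: /b/ and /d/ form a stop–stop cluster, so [e] is inserted between them. /d/ and /b/ form a stop–stop cluster, so [e] is inserted between them. → [idaibedudebia].
/bibibobdatkeu/: /b/ and /d/ form a stop–stop cluster, so [e] is inserted between them. /t/ and /k/ form a stop–stop cluster, so [e] is inserted between them. → [bibibobedatekeu].
/pafimbufizesozmup/: the rule's environment is not met; surfaces unchanged as [pafimbufizesozmup].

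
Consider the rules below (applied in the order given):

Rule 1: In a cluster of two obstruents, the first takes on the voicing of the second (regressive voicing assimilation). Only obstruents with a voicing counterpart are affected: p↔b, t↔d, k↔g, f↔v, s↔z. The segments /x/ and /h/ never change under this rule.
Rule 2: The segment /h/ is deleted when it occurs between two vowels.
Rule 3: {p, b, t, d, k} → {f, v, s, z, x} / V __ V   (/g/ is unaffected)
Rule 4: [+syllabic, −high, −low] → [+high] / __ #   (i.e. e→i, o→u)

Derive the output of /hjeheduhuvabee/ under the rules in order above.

Rule 1 (regressive voicing assimilation): no segment meets the environment; /hjeheduhuvabee/ is unchanged.
Rule 2 (intervocalic h-deletion): /h/ occurs between vowels /e/ and /e/, so it deletes. /h/ occurs between vowels /u/ and /u/, so it deletes. /hjeheduhuvabee/ → hjeeduuvabee.
Rule 3 (intervocalic spirantization): /d/ is a stop between vowels /e/ and /u/, so it spirantizes to the fricative [z]. /b/ is a stop between vowels /a/ and /e/, so it spirantizes to the fricative [v]. /hjeeduuvabee/ → hjeezuuvavee.
Rule 4 (final vowel raising): /e/ is a mid vowel in word-final position, so it raises to [i]. /hjeezuuvavee/ → hjeezuuvavei.

hjeezuuvavei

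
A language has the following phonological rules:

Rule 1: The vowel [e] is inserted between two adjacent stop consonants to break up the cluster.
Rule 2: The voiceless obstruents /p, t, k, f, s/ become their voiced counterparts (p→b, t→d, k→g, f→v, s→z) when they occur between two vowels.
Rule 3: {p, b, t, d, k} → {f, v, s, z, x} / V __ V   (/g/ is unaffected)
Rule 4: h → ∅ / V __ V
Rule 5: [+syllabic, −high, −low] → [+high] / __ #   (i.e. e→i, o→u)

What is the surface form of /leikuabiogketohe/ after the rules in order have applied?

Rule 1 (stop-cluster e-epenthesis): /g/ and /k/ form a stop–stop cluster, so [e] is inserted between them. /leikuabiogketohe/ → leikuabiogeketohe.
Rule 2 (intervocalic voicing): /k/ is a voiceless obstruent between vowels /i/ and /u/, so it voices to [g]. /k/ is a voiceless obstruent between vowels /e/ and /e/, so it voices to [g]. /t/ is a voiceless obstruent between vowels /e/ and /o/, so it voices to [d]. /leikuabiogeketohe/ → leiguabiogegedohe.
Rule 3 (intervocalic spirantization): /b/ is a stop between vowels /a/ and /i/, so it spirantizes to the fricative [v]. /d/ is a stop between vowels /e/ and /o/, so it spirantizes to the fricative [z]. /leiguabiogegedohe/ → leiguaviogegezohe.
Rule 4 (intervocalic h-deletion): /h/ occurs between vowels /o/ and /e/, so it deletes. /leiguaviogegezohe/ → leiguaviogegezoe.
Rule 5 (final vowel raising): /e/ is a mid vowel in word-final position, so it raises to [i]. /leiguaviogegezoe/ → leiguaviogegezoi.

leiguaviogegezoi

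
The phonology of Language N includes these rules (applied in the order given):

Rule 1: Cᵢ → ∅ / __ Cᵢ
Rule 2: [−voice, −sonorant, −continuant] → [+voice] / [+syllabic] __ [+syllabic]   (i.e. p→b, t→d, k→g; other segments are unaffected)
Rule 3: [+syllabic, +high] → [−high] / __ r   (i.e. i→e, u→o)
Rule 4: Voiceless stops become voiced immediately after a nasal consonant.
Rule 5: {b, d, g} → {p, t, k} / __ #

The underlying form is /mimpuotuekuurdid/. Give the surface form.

Rule 1 (degemination): no segment meets the environment; /mimpuotuekuurdid/ is unchanged.
Rule 2 (intervocalic voicing): /t/ is a voiceless stop between vowels /o/ and /u/, so it voices to [d]. /k/ is a voiceless stop between vowels /e/ and /u/, so it voices to [g]. /mimpuotuekuurdid/ → mimpuodueguurdid.
Rule 3 (pre-rhotic lowering): /u/ is a high vowel immediately before /r/, so it lowers to [o]. /mimpuodueguurdid/ → mimpuodueguordid.
Rule 4 (post-nasal voicing): /p/ is a voiceless stop immediately after the nasal /m/, so it voices to [b]. /mimpuodueguordid/ → mimbuodueguordid.
Rule 5 (final devoicing): /d/ is a voiced stop in word-final position, so it devoices to [t]. /mimbuodueguordid/ → mimbuodueguordit.

mimbuodueguordit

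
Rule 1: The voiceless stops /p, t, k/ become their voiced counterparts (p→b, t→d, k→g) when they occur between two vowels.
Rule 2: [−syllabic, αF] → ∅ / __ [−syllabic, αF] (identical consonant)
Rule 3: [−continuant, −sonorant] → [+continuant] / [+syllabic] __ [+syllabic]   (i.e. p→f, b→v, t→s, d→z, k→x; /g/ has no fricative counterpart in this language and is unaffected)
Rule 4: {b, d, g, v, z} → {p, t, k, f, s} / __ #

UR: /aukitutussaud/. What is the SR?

Rule 1 (intervocalic voicing): /k/ is a voiceless stop between vowels /u/ and /i/, so it voices to [g]. /t/ is a voiceless stop between vowels /i/ and /u/, so it voices to [d]. /t/ is a voiceless stop between vowels /u/ and /u/, so it voices to [d]. /aukitutussaud/ → augidudussaud.
Rule 2 (degemination): /ss/ is a geminate; the first /s/ deletes. /augidudussaud/ → augidudusaud.
Rule 3 (intervocalic spirantization): /d/ is a stop between vowels /i/ and /u/, so it spirantizes to the fricative [z]. /d/ is a stop between vowels /u/ and /u/, so it spirantizes to the fricative [z]. /augidudusaud/ → augizuzusaud.
Rule 4 (final devoicing): /d/ is a voiced obstruent in word-final position, so it devoices to [t]. /augizuzusaud/ → augizuzusaut.

augizuzusaut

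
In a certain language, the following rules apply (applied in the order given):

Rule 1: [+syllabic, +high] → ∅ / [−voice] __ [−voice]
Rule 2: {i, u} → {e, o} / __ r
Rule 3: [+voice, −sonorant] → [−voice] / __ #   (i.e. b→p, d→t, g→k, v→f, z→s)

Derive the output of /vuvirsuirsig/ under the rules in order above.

Rule 1 (high vowel syncope): no segment meets the environment; /vuvirsuirsig/ is unchanged.
Rule 2 (pre-rhotic lowering): /i/ is a high vowel immediately before /r/, so it lowers to [e]. /i/ is a high vowel immediately before /r/, so it lowers to [e]. /vuvirsuirsig/ → vuversuersig.
Rule 3 (final devoicing): /g/ is a voiced obstruent in word-final position, so it devoices to [k]. /vuversuersig/ → vuversuersik.

vuversuersik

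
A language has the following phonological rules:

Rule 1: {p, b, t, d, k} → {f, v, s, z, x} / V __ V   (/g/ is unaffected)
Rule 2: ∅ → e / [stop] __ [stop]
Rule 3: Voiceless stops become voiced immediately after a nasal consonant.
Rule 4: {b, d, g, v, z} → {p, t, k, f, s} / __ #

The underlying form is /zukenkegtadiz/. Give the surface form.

zuxengegetazis

Rule 1 (intervocalic spirantization): /k/ is a stop between vowels /u/ and /e/, so it spirantizes to the fricative [x]. /d/ is a stop between vowels /a/ and /i/, so it spirantizes to the fricative [z]. /zukenkegtadiz/ → zuxenkegtaziz.
Rule 2 (stop-cluster e-epenthesis): /g/ and /t/ form a stop–stop cluster, so [e] is inserted between them. /zuxenkegtaziz/ → zuxenkegetaziz.
Rule 3 (post-nasal voicing): /k/ is a voiceless stop immediately after the nasal /n/, so it voices to [g]. /zuxenkegetaziz/ → zuxengegetaziz.
Rule 4 (final devoicing): /z/ is a voiced obstruent in word-final position, so it devoices to [s]. /zuxengegetaziz/ → zuxengegetazis.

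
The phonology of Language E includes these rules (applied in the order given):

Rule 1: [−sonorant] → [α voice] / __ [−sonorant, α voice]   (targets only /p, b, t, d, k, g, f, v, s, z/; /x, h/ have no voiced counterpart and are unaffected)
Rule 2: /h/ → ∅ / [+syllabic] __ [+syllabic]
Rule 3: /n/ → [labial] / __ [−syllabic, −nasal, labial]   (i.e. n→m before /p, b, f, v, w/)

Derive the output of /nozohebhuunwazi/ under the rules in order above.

nozoephuumwazi

Rule 1 (regressive voicing assimilation): /b/ precedes the voiceless obstruent /h/, so it devoices to [p] by assimilation. /nozohebhuunwazi/ → nozohephuunwazi.
Rule 2 (intervocalic h-deletion): /h/ occurs between vowels /o/ and /e/, so it deletes. /nozohephuunwazi/ → nozoephuunwazi.
Rule 3 (nasal place assimilation): /n/ precedes the labial consonant /w/, so it assimilates in place to [m]. /nozoephuunwazi/ → nozoephuumwazi.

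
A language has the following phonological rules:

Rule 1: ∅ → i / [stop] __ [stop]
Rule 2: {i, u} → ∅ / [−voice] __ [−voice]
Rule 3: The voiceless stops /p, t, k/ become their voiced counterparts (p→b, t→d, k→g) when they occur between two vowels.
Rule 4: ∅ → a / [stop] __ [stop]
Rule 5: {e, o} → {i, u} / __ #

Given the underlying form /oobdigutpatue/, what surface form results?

Rule 1 (stop-cluster i-epenthesis): /b/ and /d/ form a stop–stop cluster, so [i] is inserted between them. /t/ and /p/ form a stop–stop cluster, so [i] is inserted between them. /oobdigutpatue/ → oobidigutipatue.
Rule 2 (high vowel syncope): /i/ is a high vowel flanked by voiceless consonants /t/ and /p/, so it deletes. /oobidigutipatue/ → oobidigutpatue.
Rule 3 (intervocalic voicing): /t/ is a voiceless stop between vowels /a/ and /u/, so it voices to [d]. /oobidigutpatue/ → oobidigutpadue.
Rule 4 (stop-cluster a-epenthesis): /t/ and /p/ form a stop–stop cluster, so [a] is inserted between them. /oobidigutpadue/ → oobidigutapadue.
Rule 5 (final vowel raising): /e/ is a mid vowel in word-final position, so it raises to [i]. /oobidigutapadue/ → oobidigutapadui.

oobidigutapadui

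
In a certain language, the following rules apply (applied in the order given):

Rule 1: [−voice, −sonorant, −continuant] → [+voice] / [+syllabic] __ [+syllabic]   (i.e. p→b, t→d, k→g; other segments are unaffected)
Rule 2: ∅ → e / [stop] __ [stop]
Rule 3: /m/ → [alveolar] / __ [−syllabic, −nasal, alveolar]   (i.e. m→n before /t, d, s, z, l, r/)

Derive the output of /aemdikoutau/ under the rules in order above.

Rule 1 (intervocalic voicing): /k/ is a voiceless stop between vowels /i/ and /o/, so it voices to [g]. /t/ is a voiceless stop between vowels /u/ and /a/, so it voices to [d]. /aemdikoutau/ → aemdigoudau.
Rule 2 (stop-cluster e-epenthesis): no segment meets the environment; /aemdigoudau/ is unchanged.
Rule 3 (nasal place assimilation): /m/ precedes the alveolar consonant /d/, so it assimilates in place to [n]. /aemdigoudau/ → aendigoudau.

aendigoudau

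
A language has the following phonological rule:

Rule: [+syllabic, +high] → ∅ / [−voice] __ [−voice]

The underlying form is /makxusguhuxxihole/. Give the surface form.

makxsguhxxhole

/u/ is a high vowel flanked by voiceless consonants /x/ and /s/, so it deletes.
/u/ is a high vowel flanked by voiceless consonants /h/ and /x/, so it deletes.
/i/ is a high vowel flanked by voiceless consonants /x/ and /h/, so it deletes.
The other instance of /u/ does not occur in the required environment and remains unchanged.
Surface form: [makxsguhxxhole].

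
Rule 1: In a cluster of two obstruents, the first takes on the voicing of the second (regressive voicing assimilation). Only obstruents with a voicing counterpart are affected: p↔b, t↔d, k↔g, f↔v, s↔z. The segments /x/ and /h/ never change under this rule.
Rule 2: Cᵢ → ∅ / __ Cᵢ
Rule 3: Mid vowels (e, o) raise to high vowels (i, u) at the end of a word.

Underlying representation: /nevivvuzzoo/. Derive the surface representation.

Rule 1 (regressive voicing assimilation): no segment meets the environment; /nevivvuzzoo/ is unchanged.
Rule 2 (degemination): /vv/ is a geminate; the first /v/ deletes. /zz/ is a geminate; the first /z/ deletes. /nevivvuzzoo/ → nevivuzoo.
Rule 3 (final vowel raising): /o/ is a mid vowel in word-final position, so it raises to [u]. /nevivuzoo/ → nevivuzou.

nevivuzou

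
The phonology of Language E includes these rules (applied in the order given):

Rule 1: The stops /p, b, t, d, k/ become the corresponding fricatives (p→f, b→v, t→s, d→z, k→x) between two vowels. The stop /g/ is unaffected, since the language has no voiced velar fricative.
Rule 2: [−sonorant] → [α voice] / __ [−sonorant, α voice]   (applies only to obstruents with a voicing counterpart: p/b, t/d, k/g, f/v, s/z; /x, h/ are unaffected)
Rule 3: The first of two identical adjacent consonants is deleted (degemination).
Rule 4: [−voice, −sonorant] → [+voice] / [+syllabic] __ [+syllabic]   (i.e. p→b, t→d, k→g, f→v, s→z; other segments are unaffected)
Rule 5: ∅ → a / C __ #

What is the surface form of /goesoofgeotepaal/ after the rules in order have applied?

goezoovgeozevaala

Rule 1 (intervocalic spirantization): /t/ is a stop between vowels /o/ and /e/, so it spirantizes to the fricative [s]. /p/ is a stop between vowels /e/ and /a/, so it spirantizes to the fricative [f]. /goesoofgeotepaal/ → goesoofgeosefaal.
Rule 2 (regressive voicing assimilation): /f/ precedes the voiced obstruent /g/, so it voices to [v] by assimilation. /goesoofgeosefaal/ → goesoovgeosefaal.
Rule 3 (degemination): no segment meets the environment; /goesoovgeosefaal/ is unchanged.
Rule 4 (intervocalic voicing): /s/ is a voiceless obstruent between vowels /e/ and /o/, so it voices to [z]. /s/ is a voiceless obstruent between vowels /o/ and /e/, so it voices to [z]. /f/ is a voiceless obstruent between vowels /e/ and /a/, so it voices to [v]. /goesoovgeosefaal/ → goezoovgeozevaal.
Rule 5 (final a-epenthesis): the form ends in the consonant /l/, so [a] is inserted word-finally. /goezoovgeozevaal/ → goezoovgeozevaala.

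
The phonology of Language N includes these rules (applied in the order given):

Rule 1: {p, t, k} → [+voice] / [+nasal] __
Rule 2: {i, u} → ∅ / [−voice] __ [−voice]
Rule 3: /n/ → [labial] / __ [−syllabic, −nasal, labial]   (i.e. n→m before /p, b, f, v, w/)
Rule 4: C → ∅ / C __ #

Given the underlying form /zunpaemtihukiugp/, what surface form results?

Rule 1 (post-nasal voicing): /p/ is a voiceless stop immediately after the nasal /n/, so it voices to [b]. /t/ is a voiceless stop immediately after the nasal /m/, so it voices to [d]. /zunpaemtihukiugp/ → zunbaemdihukiugp.
Rule 2 (high vowel syncope): /u/ is a high vowel flanked by voiceless consonants /h/ and /k/, so it deletes. /zunbaemdihukiugp/ → zunbaemdihkiugp.
Rule 3 (nasal place assimilation): /n/ precedes the labial consonant /b/, so it assimilates in place to [m]. /zunbaemdihkiugp/ → zumbaemdihkiugp.
Rule 4 (final cluster simplification): /p/ is the second consonant of a word-final cluster /gp/, so it deletes. /zumbaemdihkiugp/ → zumbaemdihkiug.

zumbaemdihkiug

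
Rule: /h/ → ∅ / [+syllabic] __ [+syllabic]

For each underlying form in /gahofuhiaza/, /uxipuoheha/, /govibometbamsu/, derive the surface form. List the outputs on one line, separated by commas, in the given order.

/gahofuhiaza/: /h/ occurs between vowels /a/ and /o/, so it deletes. /h/ occurs between vowels /u/ and /i/, so it deletes. → [gaofuiaza].
/uxipuoheha/: /h/ occurs between vowels /o/ and /e/, so it deletes. /h/ occurs between vowels /e/ and /a/, so it deletes. → [uxipuoea].
/govibometbamsu/: the rule's environment is not met; surfaces unchanged as [govibometbamsu].

gaofuiaza, uxipuoea, govibometbamsu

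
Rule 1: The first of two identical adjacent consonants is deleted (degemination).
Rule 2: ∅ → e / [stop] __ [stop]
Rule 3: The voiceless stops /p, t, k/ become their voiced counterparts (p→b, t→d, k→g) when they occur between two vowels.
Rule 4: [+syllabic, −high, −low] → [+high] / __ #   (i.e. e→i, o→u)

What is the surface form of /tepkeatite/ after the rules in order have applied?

Rule 1 (degemination): no segment meets the environment; /tepkeatite/ is unchanged.
Rule 2 (stop-cluster e-epenthesis): /p/ and /k/ form a stop–stop cluster, so [e] is inserted between them. /tepkeatite/ → tepekeatite.
Rule 3 (intervocalic voicing): /p/ is a voiceless stop between vowels /e/ and /e/, so it voices to [b]. /k/ is a voiceless stop between vowels /e/ and /e/, so it voices to [g]. /t/ is a voiceless stop between vowels /a/ and /i/, so it voices to [d]. /t/ is a voiceless stop between vowels /i/ and /e/, so it voices to [d]. /tepekeatite/ → tebegeadide.
Rule 4 (final vowel raising): /e/ is a mid vowel in word-final position, so it raises to [i]. /tebegeadide/ → tebegeadidi.

tebegeadidi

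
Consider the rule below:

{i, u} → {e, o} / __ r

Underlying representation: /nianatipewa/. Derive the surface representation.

nianatipewa

No segment of /nianatipewa/ meets the structural description of the rule, so the form surfaces unchanged.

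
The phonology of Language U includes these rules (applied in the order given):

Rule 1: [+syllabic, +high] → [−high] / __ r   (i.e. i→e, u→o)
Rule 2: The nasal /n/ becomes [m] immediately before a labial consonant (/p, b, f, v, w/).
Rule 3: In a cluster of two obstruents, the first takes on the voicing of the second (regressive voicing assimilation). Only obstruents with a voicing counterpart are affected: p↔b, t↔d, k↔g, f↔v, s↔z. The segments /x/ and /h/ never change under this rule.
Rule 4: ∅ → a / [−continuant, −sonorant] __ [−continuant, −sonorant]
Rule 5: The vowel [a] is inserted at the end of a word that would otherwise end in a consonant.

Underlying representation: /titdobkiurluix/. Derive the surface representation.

tidadopakiorluixa

Rule 1 (pre-rhotic lowering): /u/ is a high vowel immediately before /r/, so it lowers to [o]. /titdobkiurluix/ → titdobkiorluix.
Rule 2 (nasal place assimilation): no segment meets the environment; /titdobkiorluix/ is unchanged.
Rule 3 (regressive voicing assimilation): /t/ precedes the voiced obstruent /d/, so it voices to [d] by assimilation. /b/ precedes the voiceless obstruent /k/, so it devoices to [p] by assimilation. /titdobkiorluix/ → tiddopkiorluix.
Rule 4 (stop-cluster a-epenthesis): /d/ and /d/ form a stop–stop cluster, so [a] is inserted between them. /p/ and /k/ form a stop–stop cluster, so [a] is inserted between them. /tiddopkiorluix/ → tidadopakiorluix.
Rule 5 (final a-epenthesis): the form ends in the consonant /x/, so [a] is inserted word-finally. /tidadopakiorluix/ → tidadopakiorluixa.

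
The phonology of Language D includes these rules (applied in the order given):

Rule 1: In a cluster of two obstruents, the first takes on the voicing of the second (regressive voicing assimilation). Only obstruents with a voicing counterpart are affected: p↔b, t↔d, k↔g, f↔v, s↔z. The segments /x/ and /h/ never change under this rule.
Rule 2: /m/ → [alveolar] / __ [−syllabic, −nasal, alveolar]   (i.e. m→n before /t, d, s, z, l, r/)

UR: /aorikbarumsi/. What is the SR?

aorigbarunsi

Rule 1 (regressive voicing assimilation): /k/ precedes the voiced obstruent /b/, so it voices to [g] by assimilation. /aorikbarumsi/ → aorigbarumsi.
Rule 2 (nasal place assimilation): /m/ precedes the alveolar consonant /s/, so it assimilates in place to [n]. /aorigbarumsi/ → aorigbarunsi.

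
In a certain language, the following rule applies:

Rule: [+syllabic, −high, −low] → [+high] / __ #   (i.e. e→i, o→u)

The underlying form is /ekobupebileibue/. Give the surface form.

/e/ is a mid vowel in word-final position, so it raises to [i].
Surface form: [ekobupebileibui].

ekobupebileibui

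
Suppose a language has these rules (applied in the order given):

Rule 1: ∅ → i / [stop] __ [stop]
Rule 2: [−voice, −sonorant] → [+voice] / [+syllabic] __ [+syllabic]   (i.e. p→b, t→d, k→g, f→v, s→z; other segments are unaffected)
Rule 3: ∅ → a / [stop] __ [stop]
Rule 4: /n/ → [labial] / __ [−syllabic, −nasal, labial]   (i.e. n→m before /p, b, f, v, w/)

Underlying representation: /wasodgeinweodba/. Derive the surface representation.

Rule 1 (stop-cluster i-epenthesis): /d/ and /g/ form a stop–stop cluster, so [i] is inserted between them. /d/ and /b/ form a stop–stop cluster, so [i] is inserted between them. /wasodgeinweodba/ → wasodigeinweodiba.
Rule 2 (intervocalic voicing): /s/ is a voiceless obstruent between vowels /a/ and /o/, so it voices to [z]. /wasodigeinweodiba/ → wazodigeinweodiba.
Rule 3 (stop-cluster a-epenthesis): no segment meets the environment; /wazodigeinweodiba/ is unchanged.
Rule 4 (nasal place assimilation): /n/ precedes the labial consonant /w/, so it assimilates in place to [m]. /wazodigeinweodiba/ → wazodigeimweodiba.

wazodigeimweodiba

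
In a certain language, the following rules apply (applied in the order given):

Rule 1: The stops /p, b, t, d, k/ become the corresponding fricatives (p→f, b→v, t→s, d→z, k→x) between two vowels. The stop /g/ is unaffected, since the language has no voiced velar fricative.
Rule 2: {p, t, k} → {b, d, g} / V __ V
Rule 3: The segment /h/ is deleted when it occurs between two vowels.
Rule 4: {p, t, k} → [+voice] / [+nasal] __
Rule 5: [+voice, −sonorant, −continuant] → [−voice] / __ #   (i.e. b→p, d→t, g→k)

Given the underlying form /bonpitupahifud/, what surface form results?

Rule 1 (intervocalic spirantization): /t/ is a stop between vowels /i/ and /u/, so it spirantizes to the fricative [s]. /p/ is a stop between vowels /u/ and /a/, so it spirantizes to the fricative [f]. /bonpitupahifud/ → bonpisufahifud.
Rule 2 (intervocalic voicing): no segment meets the environment; /bonpisufahifud/ is unchanged.
Rule 3 (intervocalic h-deletion): /h/ occurs between vowels /a/ and /i/, so it deletes. /bonpisufahifud/ → bonpisufaifud.
Rule 4 (post-nasal voicing): /p/ is a voiceless stop immediately after the nasal /n/, so it voices to [b]. /bonpisufaifud/ → bonbisufaifud.
Rule 5 (final devoicing): /d/ is a voiced stop in word-final position, so it devoices to [t]. /bonbisufaifud/ → bonbisufaifut.

bonbisufaifut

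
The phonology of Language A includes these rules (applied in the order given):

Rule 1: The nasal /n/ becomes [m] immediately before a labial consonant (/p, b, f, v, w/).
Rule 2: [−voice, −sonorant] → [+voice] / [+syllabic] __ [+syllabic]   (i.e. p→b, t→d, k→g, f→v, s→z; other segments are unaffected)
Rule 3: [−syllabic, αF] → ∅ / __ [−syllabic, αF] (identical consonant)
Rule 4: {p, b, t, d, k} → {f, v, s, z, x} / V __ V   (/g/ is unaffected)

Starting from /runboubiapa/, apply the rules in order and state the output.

Rule 1 (nasal place assimilation): /n/ precedes the labial consonant /b/, so it assimilates in place to [m]. /runboubiapa/ → rumboubiapa.
Rule 2 (intervocalic voicing): /p/ is a voiceless obstruent between vowels /a/ and /a/, so it voices to [b]. /rumboubiapa/ → rumboubiaba.
Rule 3 (degemination): no segment meets the environment; /rumboubiaba/ is unchanged.
Rule 4 (intervocalic spirantization): /b/ is a stop between vowels /u/ and /i/, so it spirantizes to the fricative [v]. /b/ is a stop between vowels /a/ and /a/, so it spirantizes to the fricative [v]. /rumboubiaba/ → rumbouviava.

rumbouviava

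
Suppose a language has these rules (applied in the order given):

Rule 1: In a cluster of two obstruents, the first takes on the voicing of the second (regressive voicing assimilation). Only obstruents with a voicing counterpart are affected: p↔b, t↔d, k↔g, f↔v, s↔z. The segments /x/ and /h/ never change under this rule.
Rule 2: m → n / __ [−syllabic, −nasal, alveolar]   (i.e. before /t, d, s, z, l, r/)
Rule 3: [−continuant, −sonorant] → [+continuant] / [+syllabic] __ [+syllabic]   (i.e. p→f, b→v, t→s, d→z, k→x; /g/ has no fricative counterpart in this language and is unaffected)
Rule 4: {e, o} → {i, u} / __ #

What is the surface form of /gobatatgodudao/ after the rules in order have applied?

Rule 1 (regressive voicing assimilation): /t/ precedes the voiced obstruent /g/, so it voices to [d] by assimilation. /gobatatgodudao/ → gobatadgodudao.
Rule 2 (nasal place assimilation): no segment meets the environment; /gobatadgodudao/ is unchanged.
Rule 3 (intervocalic spirantization): /b/ is a stop between vowels /o/ and /a/, so it spirantizes to the fricative [v]. /t/ is a stop between vowels /a/ and /a/, so it spirantizes to the fricative [s]. /d/ is a stop between vowels /o/ and /u/, so it spirantizes to the fricative [z]. /d/ is a stop between vowels /u/ and /a/, so it spirantizes to the fricative [z]. /gobatadgodudao/ → govasadgozuzao.
Rule 4 (final vowel raising): /o/ is a mid vowel in word-final position, so it raises to [u]. /govasadgozuzao/ → govasadgozuzau.

govasadgozuzau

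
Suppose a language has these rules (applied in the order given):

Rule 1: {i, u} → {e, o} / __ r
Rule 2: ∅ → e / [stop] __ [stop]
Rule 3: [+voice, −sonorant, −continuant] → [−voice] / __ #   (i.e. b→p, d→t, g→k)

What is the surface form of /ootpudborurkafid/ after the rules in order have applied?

ootepudebororkafit

Rule 1 (pre-rhotic lowering): /u/ is a high vowel immediately before /r/, so it lowers to [o]. /ootpudborurkafid/ → ootpudbororkafid.
Rule 2 (stop-cluster e-epenthesis): /t/ and /p/ form a stop–stop cluster, so [e] is inserted between them. /d/ and /b/ form a stop–stop cluster, so [e] is inserted between them. /ootpudbororkafid/ → ootepudebororkafid.
Rule 3 (final devoicing): /d/ is a voiced stop in word-final position, so it devoices to [t]. /ootepudebororkafid/ → ootepudebororkafit.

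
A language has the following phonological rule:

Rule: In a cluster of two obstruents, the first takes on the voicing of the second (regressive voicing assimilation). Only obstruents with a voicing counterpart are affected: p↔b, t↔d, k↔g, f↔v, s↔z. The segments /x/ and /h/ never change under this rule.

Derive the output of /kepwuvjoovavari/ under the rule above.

kepwuvjoovavari

No segment of /kepwuvjoovavari/ meets the structural description of the rule, so the form surfaces unchanged.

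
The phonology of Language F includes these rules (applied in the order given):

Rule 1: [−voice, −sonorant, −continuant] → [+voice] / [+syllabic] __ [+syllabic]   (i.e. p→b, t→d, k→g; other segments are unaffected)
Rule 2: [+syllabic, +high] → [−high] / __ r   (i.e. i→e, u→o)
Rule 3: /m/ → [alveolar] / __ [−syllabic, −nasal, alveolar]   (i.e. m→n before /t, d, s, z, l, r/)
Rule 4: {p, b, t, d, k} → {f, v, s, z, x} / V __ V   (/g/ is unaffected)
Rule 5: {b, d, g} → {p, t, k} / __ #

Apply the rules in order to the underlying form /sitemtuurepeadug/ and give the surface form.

sizentuoreveazuk

Rule 1 (intervocalic voicing): /t/ is a voiceless stop between vowels /i/ and /e/, so it voices to [d]. /p/ is a voiceless stop between vowels /e/ and /e/, so it voices to [b]. /sitemtuurepeadug/ → sidemtuurebeadug.
Rule 2 (pre-rhotic lowering): /u/ is a high vowel immediately before /r/, so it lowers to [o]. /sidemtuurebeadug/ → sidemtuorebeadug.
Rule 3 (nasal place assimilation): /m/ precedes the alveolar consonant /t/, so it assimilates in place to [n]. /sidemtuorebeadug/ → sidentuorebeadug.
Rule 4 (intervocalic spirantization): /d/ is a stop between vowels /i/ and /e/, so it spirantizes to the fricative [z]. /b/ is a stop between vowels /e/ and /e/, so it spirantizes to the fricative [v]. /d/ is a stop between vowels /a/ and /u/, so it spirantizes to the fricative [z]. /sidentuorebeadug/ → sizentuoreveazug.
Rule 5 (final devoicing): /g/ is a voiced stop in word-final position, so it devoices to [k]. /sizentuoreveazug/ → sizentuoreveazuk.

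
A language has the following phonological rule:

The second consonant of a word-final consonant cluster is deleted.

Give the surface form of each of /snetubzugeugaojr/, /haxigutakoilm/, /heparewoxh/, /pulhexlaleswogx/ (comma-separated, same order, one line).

snetubzugeugaoj, haxigutakoil, heparewox, pulhexlaleswog

/snetubzugeugaojr/: /r/ is the second consonant of a word-final cluster /jr/, so it deletes. → [snetubzugeugaoj].
/haxigutakoilm/: /m/ is the second consonant of a word-final cluster /lm/, so it deletes. → [haxigutakoil].
/heparewoxh/: /h/ is the second consonant of a word-final cluster /xh/, so it deletes. → [heparewox].
/pulhexlaleswogx/: /x/ is the second consonant of a word-final cluster /gx/, so it deletes. → [pulhexlaleswog].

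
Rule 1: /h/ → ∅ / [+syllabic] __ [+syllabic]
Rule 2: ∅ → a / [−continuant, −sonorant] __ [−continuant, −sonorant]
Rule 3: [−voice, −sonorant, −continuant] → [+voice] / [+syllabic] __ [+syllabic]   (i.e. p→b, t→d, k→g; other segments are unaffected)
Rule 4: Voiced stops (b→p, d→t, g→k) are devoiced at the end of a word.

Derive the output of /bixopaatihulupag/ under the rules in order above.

bixobaadiulubak

Rule 1 (intervocalic h-deletion): /h/ occurs between vowels /i/ and /u/, so it deletes. /bixopaatihulupag/ → bixopaatiulupag.
Rule 2 (stop-cluster a-epenthesis): no segment meets the environment; /bixopaatiulupag/ is unchanged.
Rule 3 (intervocalic voicing): /p/ is a voiceless stop between vowels /o/ and /a/, so it voices to [b]. /t/ is a voiceless stop between vowels /a/ and /i/, so it voices to [d]. /p/ is a voiceless stop between vowels /u/ and /a/, so it voices to [b]. /bixopaatiulupag/ → bixobaadiulubag.
Rule 4 (final devoicing): /g/ is a voiced stop in word-final position, so it devoices to [k]. /bixobaadiulubag/ → bixobaadiulubak.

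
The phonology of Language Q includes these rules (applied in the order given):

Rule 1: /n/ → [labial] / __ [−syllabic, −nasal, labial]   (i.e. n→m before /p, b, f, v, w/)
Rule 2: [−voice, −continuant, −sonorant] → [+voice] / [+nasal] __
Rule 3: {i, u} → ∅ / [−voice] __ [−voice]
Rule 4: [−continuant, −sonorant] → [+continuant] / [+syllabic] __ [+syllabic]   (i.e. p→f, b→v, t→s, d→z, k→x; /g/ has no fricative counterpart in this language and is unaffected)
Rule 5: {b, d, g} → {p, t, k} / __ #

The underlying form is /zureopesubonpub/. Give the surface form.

zureofesuvombup

Rule 1 (nasal place assimilation): /n/ precedes the labial consonant /p/, so it assimilates in place to [m]. /zureopesubonpub/ → zureopesubompub.
Rule 2 (post-nasal voicing): /p/ is a voiceless stop immediately after the nasal /m/, so it voices to [b]. /zureopesubompub/ → zureopesubombub.
Rule 3 (high vowel syncope): no segment meets the environment; /zureopesubombub/ is unchanged.
Rule 4 (intervocalic spirantization): /p/ is a stop between vowels /o/ and /e/, so it spirantizes to the fricative [f]. /b/ is a stop between vowels /u/ and /o/, so it spirantizes to the fricative [v]. /zureopesubombub/ → zureofesuvombub.
Rule 5 (final devoicing): /b/ is a voiced stop in word-final position, so it devoices to [p]. /zureofesuvombub/ → zureofesuvombup.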